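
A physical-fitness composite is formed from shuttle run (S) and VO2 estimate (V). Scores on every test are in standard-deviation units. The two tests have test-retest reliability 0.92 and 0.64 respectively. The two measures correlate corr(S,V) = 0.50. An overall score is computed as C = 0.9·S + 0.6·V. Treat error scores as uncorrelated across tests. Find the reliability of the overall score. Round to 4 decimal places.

Var(C) = 0.9² + 0.6² + 2·[0.54·0.50] = 1.17 + 0.54 = 1.71.
Under uncorrelated errors the observed covariances equal the true-score covariances, so only the own-variance terms attenuate.
True-score variance = [0.9²·0.92 + 0.6²·0.64] + 0.54 = 0.9756 + 0.54 = 1.5156.
Reliability = 1.5156 / 1.71 = 0.8863.

0.8863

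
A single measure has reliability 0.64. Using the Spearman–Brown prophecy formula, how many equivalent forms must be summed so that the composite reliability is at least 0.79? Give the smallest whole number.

3

k ≥ ρ*(1−ρ₁)/(ρ₁(1−ρ*)) = 0.79·0.36 / (0.64·0.21) = 2.116.
Smallest integer k = 3.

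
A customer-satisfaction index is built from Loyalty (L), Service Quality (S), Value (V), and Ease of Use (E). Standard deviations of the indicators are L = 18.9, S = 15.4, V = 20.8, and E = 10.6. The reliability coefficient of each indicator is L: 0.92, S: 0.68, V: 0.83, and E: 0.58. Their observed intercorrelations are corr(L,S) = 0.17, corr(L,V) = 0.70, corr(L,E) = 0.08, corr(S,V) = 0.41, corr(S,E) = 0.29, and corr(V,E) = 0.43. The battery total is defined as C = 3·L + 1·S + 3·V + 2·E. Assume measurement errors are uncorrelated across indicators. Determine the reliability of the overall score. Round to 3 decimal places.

Var(C) = 3²·18.9² + 15.4² + 3²·20.8² + 2²·10.6² + 2·[3·18.9·15.4·0.17 + 9·18.9·20.8·0.70 + 6·18.9·10.6·0.08 + 3·15.4·20.8·0.41 + 2·15.4·10.6·0.29 + 6·20.8·10.6·0.43] = 7795.25 + 7557.54 = 15352.8.
Under uncorrelated errors the observed covariances equal the true-score covariances, so only the own-variance terms attenuate.
True-score variance = [3²·18.9²·0.92 + 15.4²·0.68 + 3²·20.8²·0.83 + 2²·10.6²·0.58] + 7557.54 = 6611.46 + 7557.54 = 14169.
Reliability = 14169 / 15352.8 = 0.923.

0.923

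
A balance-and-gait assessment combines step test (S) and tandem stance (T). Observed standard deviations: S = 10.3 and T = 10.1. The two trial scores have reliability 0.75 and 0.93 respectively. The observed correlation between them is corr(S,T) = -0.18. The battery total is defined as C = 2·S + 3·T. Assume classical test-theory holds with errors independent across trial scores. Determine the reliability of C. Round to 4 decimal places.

Var(C) = 2²·10.3² + 3²·10.1² + 2·[6·10.3·10.1·(-0.18)] = 1342.45 − 224.705 = 1117.75.
Because errors are independent across components, Cov(Tᵢ,Tⱼ) = Cov(Xᵢ,Xⱼ); the off-diagonal part of the true-score variance is the same as above.
True-score variance = [2²·10.3²·0.75 + 3²·10.1²·0.93] − 224.705 = 1172.09 − 224.705 = 947.389.
Reliability = 947.389 / 1117.75 = 0.8476.

0.8476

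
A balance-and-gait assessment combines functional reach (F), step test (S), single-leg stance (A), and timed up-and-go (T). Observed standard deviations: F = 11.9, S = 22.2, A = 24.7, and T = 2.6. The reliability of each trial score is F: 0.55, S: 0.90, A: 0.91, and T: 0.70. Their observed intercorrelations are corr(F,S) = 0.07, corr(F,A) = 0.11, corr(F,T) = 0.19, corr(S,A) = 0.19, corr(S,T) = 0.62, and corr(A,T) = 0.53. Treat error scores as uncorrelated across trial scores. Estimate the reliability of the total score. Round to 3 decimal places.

Var(F+S+A+T) = 11.9² + 22.2² + 24.7² + 2.6² + 2·[11.9·22.2·0.07 + 11.9·24.7·0.11 + 11.9·2.6·0.19 + 22.2·24.7·0.19 + 22.2·2.6·0.62 + 24.7·2.6·0.53] = 1251.3 + 461.422 = 1712.72.
With uncorrelated errors the cross-covariances are all true-score covariance, so they carry over unchanged; only the diagonal terms shrink to ρᵢσᵢ².
True-score variance = [11.9²·0.55 + 22.2²·0.90 + 24.7²·0.91 + 2.6²·0.70] + 461.422 = 1081.36 + 461.422 = 1542.78.
Reliability = 1542.78 / 1712.72 = 0.901.

0.901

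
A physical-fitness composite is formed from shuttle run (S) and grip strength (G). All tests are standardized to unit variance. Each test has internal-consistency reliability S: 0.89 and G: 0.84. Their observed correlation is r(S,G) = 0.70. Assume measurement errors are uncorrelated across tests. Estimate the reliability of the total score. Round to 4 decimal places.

Var(S+G) = 2 + 2·[0.70] = 2 + 1.4 = 3.4.
Because errors are independent across components, Cov(Tᵢ,Tⱼ) = Cov(Xᵢ,Xⱼ); the off-diagonal part of the true-score variance is the same as above.
True-score variance = [0.89 + 0.84] + 1.4 = 1.73 + 1.4 = 3.13.
Reliability = 3.13 / 3.4 = 0.9206.

0.9206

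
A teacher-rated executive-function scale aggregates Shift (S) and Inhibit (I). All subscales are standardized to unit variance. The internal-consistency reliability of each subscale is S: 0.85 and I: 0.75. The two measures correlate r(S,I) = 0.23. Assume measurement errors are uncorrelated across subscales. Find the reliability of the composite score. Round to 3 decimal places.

Var(S+I) = 2 + 2·[0.23] = 2 + 0.46 = 2.46.
With uncorrelated errors the cross-covariances are all true-score covariance, so they carry over unchanged; only the diagonal terms shrink to ρᵢσᵢ².
True-score variance = [0.85 + 0.75] + 0.46 = 1.6 + 0.46 = 2.06.
Reliability = 2.06 / 2.46 = 0.837.

0.837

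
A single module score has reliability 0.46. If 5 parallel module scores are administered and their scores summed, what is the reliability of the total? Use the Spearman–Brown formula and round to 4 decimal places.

ρ_k = kρ / (1 + (k−1)ρ) = 5·0.46 / (1 + 4·0.46) = 2.300 / 2.840 = 0.8099.

0.8099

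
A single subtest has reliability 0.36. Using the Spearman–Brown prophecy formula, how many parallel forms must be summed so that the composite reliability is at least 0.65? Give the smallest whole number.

4

k ≥ ρ*(1−ρ₁)/(ρ₁(1−ρ*)) = 0.65·0.64 / (0.36·0.35) = 3.302.
Smallest integer k = 4.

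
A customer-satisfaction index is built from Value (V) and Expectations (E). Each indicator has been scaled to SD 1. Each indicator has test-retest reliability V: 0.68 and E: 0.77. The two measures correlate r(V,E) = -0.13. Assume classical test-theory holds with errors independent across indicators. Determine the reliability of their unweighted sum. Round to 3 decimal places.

0.684

Var(V+E) = 2 + 2·[(-0.13)] = 2 − 0.26 = 1.74.
With uncorrelated errors the cross-covariances are all true-score covariance, so they carry over unchanged; only the diagonal terms shrink to ρᵢσᵢ².
True-score variance = [0.68 + 0.77] − 0.26 = 1.45 − 0.26 = 1.19.
Reliability = 1.19 / 1.74 = 0.684.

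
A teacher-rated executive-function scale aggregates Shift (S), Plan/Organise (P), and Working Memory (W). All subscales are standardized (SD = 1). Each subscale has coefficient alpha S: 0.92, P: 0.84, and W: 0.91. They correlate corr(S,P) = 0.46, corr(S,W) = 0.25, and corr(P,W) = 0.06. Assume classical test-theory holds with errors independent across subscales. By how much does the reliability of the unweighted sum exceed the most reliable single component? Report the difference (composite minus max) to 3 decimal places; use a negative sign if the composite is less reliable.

0.007

Var(sum) = 3 + 1.54 = 4.54; true-score variance = 2.67 + 1.54 = 4.21; composite reliability = 0.9273.
Max component reliability = 0.9200.
Difference = 0.9273 − 0.9200 = 0.007.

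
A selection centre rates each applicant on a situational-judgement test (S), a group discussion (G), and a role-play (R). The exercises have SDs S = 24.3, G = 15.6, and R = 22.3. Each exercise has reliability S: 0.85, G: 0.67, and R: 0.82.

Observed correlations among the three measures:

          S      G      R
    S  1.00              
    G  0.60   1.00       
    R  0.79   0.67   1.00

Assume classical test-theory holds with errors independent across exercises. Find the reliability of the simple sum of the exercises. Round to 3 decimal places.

0.917

Var(S+G+R) = 24.3² + 15.6² + 22.3² + 2·[24.3·15.6·0.60 + 24.3·22.3·0.79 + 15.6·22.3·0.67] = 1331.14 + 1777.24 = 3108.38.
Under uncorrelated errors the observed covariances equal the true-score covariances, so only the own-variance terms attenuate.
True-score variance = [24.3²·0.85 + 15.6²·0.67 + 22.3²·0.82] + 1777.24 = 1072.75 + 1777.24 = 2849.99.
Reliability = 2849.99 / 3108.38 = 0.917.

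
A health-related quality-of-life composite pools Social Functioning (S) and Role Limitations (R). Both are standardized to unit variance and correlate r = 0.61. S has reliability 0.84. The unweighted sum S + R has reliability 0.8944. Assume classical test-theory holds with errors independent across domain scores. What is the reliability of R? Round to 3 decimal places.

Var(S+R) = 2 + 2·0.61 = 3.220.
True-score variance = ρ_S + ρ_R + 2·0.61, so 0.8944 = (0.84 + ρ_R + 1.22) / 3.220.
ρ_R = 0.8944·3.220 − 0.84 − 1.22 = 0.820.

0.820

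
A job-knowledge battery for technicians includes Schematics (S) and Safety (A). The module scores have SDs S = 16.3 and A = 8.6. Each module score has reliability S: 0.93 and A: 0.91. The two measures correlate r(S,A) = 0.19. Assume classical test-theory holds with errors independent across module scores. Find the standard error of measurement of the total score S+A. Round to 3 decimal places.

5.025

Var(total) = 339.65 + 53.2684 = 392.918.
True-score variance = 314.395 + 53.2684 = 367.664, so reliability = 0.9357.
Error variance = 392.918 − 367.664 = 25.2547; SEM = √25.2547 = 5.025.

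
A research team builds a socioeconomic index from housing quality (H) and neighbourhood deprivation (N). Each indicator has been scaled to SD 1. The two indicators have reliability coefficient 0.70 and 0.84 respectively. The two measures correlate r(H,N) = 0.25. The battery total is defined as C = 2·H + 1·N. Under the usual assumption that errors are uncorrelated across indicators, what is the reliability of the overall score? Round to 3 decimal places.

0.773

Var(C) = 2² + 1 + 2·[2·0.25] = 5 + 1 = 6.
Under uncorrelated errors the observed covariances equal the true-score covariances, so only the own-variance terms attenuate.
True-score variance = [2²·0.70 + 0.84] + 1 = 3.64 + 1 = 4.64.
Reliability = 4.64 / 6 = 0.773.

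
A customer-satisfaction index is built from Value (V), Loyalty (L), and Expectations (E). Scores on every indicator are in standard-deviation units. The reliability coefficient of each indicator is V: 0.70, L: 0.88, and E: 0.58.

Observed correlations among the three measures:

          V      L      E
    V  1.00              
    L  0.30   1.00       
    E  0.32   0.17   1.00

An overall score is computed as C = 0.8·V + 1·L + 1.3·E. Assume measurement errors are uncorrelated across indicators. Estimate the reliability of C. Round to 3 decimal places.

0.792

Var(C) = 0.8² + 1 + 1.3² + 2·[0.8·0.30 + 1.04·0.32 + 1.3·0.17] = 3.33 + 1.5876 = 4.9176.
With uncorrelated errors the cross-covariances are all true-score covariance, so they carry over unchanged; only the diagonal terms shrink to ρᵢσᵢ².
True-score variance = [0.8²·0.70 + 0.88 + 1.3²·0.58] + 1.5876 = 2.3082 + 1.5876 = 3.8958.
Reliability = 3.8958 / 4.9176 = 0.792.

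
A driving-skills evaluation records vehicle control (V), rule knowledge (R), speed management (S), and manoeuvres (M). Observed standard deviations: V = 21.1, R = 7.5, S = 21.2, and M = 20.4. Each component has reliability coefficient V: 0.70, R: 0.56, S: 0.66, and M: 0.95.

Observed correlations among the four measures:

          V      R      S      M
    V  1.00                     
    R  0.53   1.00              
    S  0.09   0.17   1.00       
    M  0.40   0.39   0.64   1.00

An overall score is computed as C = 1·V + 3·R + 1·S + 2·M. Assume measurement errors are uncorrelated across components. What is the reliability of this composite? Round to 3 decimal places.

Var(C) = 21.1² + 3²·7.5² + 21.2² + 2²·20.4² + 2·[3·21.1·7.5·0.53 + 21.1·21.2·0.09 + 2·21.1·20.4·0.40 + 3·7.5·21.2·0.17 + 6·7.5·20.4·0.39 + 2·21.2·20.4·0.64] = 3065.54 + 3257.83 = 6323.37.
Under uncorrelated errors the observed covariances equal the true-score covariances, so only the own-variance terms attenuate.
True-score variance = [21.1²·0.70 + 3²·7.5²·0.56 + 21.2²·0.66 + 2²·20.4²·0.95] + 3257.83 = 2473.19 + 3257.83 = 5731.01.
Reliability = 5731.01 / 6323.37 = 0.906.

0.906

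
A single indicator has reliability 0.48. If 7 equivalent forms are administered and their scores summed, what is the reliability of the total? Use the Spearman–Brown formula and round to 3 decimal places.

ρ_k = kρ / (1 + (k−1)ρ) = 7·0.48 / (1 + 6·0.48) = 3.360 / 3.880 = 0.866.

0.866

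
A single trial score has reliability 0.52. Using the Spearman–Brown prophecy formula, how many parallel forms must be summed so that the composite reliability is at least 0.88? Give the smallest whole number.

k ≥ ρ*(1−ρ₁)/(ρ₁(1−ρ*)) = 0.88·0.48 / (0.52·0.12) = 6.769.
Smallest integer k = 7.

7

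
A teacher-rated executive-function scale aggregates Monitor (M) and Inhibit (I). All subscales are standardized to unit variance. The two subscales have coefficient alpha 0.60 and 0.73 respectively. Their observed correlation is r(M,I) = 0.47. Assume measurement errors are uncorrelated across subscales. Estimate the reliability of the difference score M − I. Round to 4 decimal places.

Var(M−I) = 1 + 1 − 2·0.47 = 2 − 0.94 = 1.06.
With uncorrelated errors the cross-covariances are all true-score covariance, so they carry over unchanged; only the diagonal terms shrink to ρᵢσᵢ².
True-score variance = [0.60 + 0.73] − 0.94 = 1.33 − 0.94 = 0.39.
Reliability = 0.39 / 1.06 = 0.3679.

0.3679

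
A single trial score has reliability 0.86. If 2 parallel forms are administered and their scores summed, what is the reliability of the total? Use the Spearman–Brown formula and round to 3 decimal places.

0.925

ρ_k = kρ / (1 + (k−1)ρ) = 2·0.86 / (1 + 1·0.86) = 1.720 / 1.860 = 0.925.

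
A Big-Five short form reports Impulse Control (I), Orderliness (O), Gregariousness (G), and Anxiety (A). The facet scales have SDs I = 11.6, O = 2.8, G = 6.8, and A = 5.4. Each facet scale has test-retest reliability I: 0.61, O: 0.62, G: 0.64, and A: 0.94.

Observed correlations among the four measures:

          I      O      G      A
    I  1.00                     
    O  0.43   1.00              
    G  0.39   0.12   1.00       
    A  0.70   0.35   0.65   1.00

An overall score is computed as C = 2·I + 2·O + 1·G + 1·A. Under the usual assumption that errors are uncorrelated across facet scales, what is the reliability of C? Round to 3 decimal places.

0.788

Var(C) = 2²·11.6² + 2²·2.8² + 6.8² + 5.4² + 2·[4·11.6·2.8·0.43 + 2·11.6·6.8·0.39 + 2·11.6·5.4·0.70 + 2·2.8·6.8·0.12 + 2·2.8·5.4·0.35 + 6.8·5.4·0.65] = 645 + 488.219 = 1133.22.
Under uncorrelated errors the observed covariances equal the true-score covariances, so only the own-variance terms attenuate.
True-score variance = [2²·11.6²·0.61 + 2²·2.8²·0.62 + 6.8²·0.64 + 5.4²·0.94] + 488.219 = 404.774 + 488.219 = 892.993.
Reliability = 892.993 / 1133.22 = 0.788.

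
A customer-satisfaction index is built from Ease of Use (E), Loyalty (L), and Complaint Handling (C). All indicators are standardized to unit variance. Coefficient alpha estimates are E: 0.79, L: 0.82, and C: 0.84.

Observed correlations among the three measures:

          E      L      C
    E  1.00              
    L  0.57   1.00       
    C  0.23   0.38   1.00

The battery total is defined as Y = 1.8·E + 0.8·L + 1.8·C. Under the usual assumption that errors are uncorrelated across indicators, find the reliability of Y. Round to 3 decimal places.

Var(Y) = 1.8² + 0.8² + 1.8² + 2·[1.44·0.57 + 3.24·0.23 + 1.44·0.38] = 7.12 + 4.2264 = 11.3464.
Under uncorrelated errors the observed covariances equal the true-score covariances, so only the own-variance terms attenuate.
True-score variance = [1.8²·0.79 + 0.8²·0.82 + 1.8²·0.84] + 4.2264 = 5.806 + 4.2264 = 10.0324.
Reliability = 10.0324 / 11.3464 = 0.884.

0.884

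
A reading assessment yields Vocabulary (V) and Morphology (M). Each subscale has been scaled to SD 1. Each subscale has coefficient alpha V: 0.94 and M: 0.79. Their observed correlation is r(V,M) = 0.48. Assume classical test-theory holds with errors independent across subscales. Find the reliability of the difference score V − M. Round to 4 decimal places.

Var(V−M) = 1 + 1 − 2·0.48 = 2 − 0.96 = 1.04.
Under uncorrelated errors the observed covariances equal the true-score covariances, so only the own-variance terms attenuate.
True-score variance = [0.94 + 0.79] − 0.96 = 1.73 − 0.96 = 0.77.
Reliability = 0.77 / 1.04 = 0.7404.

0.7404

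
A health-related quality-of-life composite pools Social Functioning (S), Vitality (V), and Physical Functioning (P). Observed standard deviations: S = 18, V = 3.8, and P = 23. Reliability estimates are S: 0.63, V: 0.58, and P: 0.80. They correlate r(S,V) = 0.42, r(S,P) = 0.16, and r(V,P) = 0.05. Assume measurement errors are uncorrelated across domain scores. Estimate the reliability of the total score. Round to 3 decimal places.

Var(S+V+P) = 18² + 3.8² + 23² + 2·[18·3.8·0.42 + 18·23·0.16 + 3.8·23·0.05] = 867.44 + 198.676 = 1066.12.
Because errors are independent across components, Cov(Tᵢ,Tⱼ) = Cov(Xᵢ,Xⱼ); the off-diagonal part of the true-score variance is the same as above.
True-score variance = [18²·0.63 + 3.8²·0.58 + 23²·0.80] + 198.676 = 635.695 + 198.676 = 834.371.
Reliability = 834.371 / 1066.12 = 0.783.

0.783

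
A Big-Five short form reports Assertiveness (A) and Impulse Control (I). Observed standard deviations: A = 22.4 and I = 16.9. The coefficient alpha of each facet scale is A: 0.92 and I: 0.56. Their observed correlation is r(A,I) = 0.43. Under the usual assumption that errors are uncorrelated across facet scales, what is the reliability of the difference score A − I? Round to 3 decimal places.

0.641

Var(A−I) = 22.4² + 16.9² − 2·22.4·16.9·0.43 = 787.37 − 325.562 = 461.808.
With uncorrelated errors the cross-covariances are all true-score covariance, so they carry over unchanged; only the diagonal terms shrink to ρᵢσᵢ².
True-score variance = [22.4²·0.92 + 16.9²·0.56] − 325.562 = 621.561 − 325.562 = 295.999.
Reliability = 295.999 / 461.808 = 0.641.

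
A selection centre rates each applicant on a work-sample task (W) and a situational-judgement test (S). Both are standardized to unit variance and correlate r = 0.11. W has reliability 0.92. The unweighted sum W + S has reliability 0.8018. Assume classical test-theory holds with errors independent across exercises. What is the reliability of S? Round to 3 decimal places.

0.640

Var(W+S) = 2 + 2·0.11 = 2.220.
True-score variance = ρ_W + ρ_S + 2·0.11, so 0.8018 = (0.92 + ρ_S + 0.22) / 2.220.
ρ_S = 0.8018·2.220 − 0.92 − 0.22 = 0.640.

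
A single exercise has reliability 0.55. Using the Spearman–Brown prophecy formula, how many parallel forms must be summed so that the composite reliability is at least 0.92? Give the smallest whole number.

10

k ≥ ρ*(1−ρ₁)/(ρ₁(1−ρ*)) = 0.92·0.45 / (0.55·0.08) = 9.409.
Smallest integer k = 10.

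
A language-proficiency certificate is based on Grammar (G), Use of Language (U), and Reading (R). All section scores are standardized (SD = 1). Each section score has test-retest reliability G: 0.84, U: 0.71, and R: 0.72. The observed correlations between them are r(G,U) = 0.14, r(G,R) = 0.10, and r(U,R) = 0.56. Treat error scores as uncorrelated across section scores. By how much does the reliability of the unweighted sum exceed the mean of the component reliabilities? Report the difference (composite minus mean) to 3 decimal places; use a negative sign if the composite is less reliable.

Var(sum) = 3 + 1.6 = 4.6; true-score variance = 2.27 + 1.6 = 3.87; composite reliability = 0.8413.
Mean component reliability = 0.7567.
Difference = 0.8413 − 0.7567 = 0.085.

0.085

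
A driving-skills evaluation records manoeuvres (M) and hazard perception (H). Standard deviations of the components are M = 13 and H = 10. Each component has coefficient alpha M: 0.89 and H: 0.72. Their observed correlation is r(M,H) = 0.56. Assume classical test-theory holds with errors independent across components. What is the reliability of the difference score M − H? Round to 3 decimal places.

0.622

Var(M−H) = 13² + 10² − 2·13·10·0.56 = 269 − 145.6 = 123.4.
With uncorrelated errors the cross-covariances are all true-score covariance, so they carry over unchanged; only the diagonal terms shrink to ρᵢσᵢ².
True-score variance = [13²·0.89 + 10²·0.72] − 145.6 = 222.41 − 145.6 = 76.81.
Reliability = 76.81 / 123.4 = 0.622.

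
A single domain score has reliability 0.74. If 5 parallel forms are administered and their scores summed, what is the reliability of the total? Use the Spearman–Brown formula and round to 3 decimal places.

ρ_k = kρ / (1 + (k−1)ρ) = 5·0.74 / (1 + 4·0.74) = 3.700 / 3.960 = 0.934.

0.934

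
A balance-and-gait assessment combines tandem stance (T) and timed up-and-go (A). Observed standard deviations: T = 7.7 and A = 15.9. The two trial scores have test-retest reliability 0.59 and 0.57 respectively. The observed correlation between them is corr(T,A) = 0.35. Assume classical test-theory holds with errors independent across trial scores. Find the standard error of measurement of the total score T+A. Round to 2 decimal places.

Var(total) = 312.1 + 85.701 = 397.801.
True-score variance = 179.083 + 85.701 = 264.784, so reliability = 0.6656.
Error variance = 397.801 − 264.784 = 133.017; SEM = √133.017 = 11.53.

11.53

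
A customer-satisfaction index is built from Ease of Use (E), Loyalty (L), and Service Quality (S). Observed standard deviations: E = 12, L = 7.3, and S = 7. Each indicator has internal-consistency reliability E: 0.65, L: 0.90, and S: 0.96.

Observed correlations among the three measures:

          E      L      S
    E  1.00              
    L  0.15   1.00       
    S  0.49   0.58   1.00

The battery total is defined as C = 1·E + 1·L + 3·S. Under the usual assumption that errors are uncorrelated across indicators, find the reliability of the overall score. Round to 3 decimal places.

Var(C) = 12² + 7.3² + 3²·7² + 2·[12·7.3·0.15 + 3·12·7·0.49 + 3·7.3·7·0.58] = 638.29 + 451.068 = 1089.36.
With uncorrelated errors the cross-covariances are all true-score covariance, so they carry over unchanged; only the diagonal terms shrink to ρᵢσᵢ².
True-score variance = [12²·0.65 + 7.3²·0.90 + 3²·7²·0.96] + 451.068 = 564.921 + 451.068 = 1015.99.
Reliability = 1015.99 / 1089.36 = 0.933.

0.933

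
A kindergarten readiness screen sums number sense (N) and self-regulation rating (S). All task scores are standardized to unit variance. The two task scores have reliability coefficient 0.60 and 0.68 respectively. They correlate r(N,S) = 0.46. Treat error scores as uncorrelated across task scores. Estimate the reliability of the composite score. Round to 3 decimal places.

0.753

Var(N+S) = 2 + 2·[0.46] = 2 + 0.92 = 2.92.
Under uncorrelated errors the observed covariances equal the true-score covariances, so only the own-variance terms attenuate.
True-score variance = [0.60 + 0.68] + 0.92 = 1.28 + 0.92 = 2.2.
Reliability = 2.2 / 2.92 = 0.753.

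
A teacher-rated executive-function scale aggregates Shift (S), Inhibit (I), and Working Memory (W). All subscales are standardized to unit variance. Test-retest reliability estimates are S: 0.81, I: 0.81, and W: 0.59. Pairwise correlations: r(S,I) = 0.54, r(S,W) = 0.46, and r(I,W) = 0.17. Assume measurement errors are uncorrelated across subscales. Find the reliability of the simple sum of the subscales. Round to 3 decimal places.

0.852

Var(S+I+W) = 3 + 2·[0.54 + 0.46 + 0.17] = 3 + 2.34 = 5.34.
With uncorrelated errors the cross-covariances are all true-score covariance, so they carry over unchanged; only the diagonal terms shrink to ρᵢσᵢ².
True-score variance = [0.81 + 0.81 + 0.59] + 2.34 = 2.21 + 2.34 = 4.55.
Reliability = 4.55 / 5.34 = 0.852.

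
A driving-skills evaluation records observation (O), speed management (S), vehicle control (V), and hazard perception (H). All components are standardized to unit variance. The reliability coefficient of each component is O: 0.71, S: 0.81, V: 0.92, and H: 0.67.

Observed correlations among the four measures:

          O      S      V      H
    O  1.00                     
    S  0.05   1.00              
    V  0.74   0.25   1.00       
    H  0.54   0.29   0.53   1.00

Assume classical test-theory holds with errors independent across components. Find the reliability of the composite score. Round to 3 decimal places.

Var(O+S+V+H) = 4 + 2·[0.05 + 0.74 + 0.54 + 0.25 + 0.29 + 0.53] = 4 + 4.8 = 8.8.
Because errors are independent across components, Cov(Tᵢ,Tⱼ) = Cov(Xᵢ,Xⱼ); the off-diagonal part of the true-score variance is the same as above.
True-score variance = [0.71 + 0.81 + 0.92 + 0.67] + 4.8 = 3.11 + 4.8 = 7.91.
Reliability = 7.91 / 8.8 = 0.899.

0.899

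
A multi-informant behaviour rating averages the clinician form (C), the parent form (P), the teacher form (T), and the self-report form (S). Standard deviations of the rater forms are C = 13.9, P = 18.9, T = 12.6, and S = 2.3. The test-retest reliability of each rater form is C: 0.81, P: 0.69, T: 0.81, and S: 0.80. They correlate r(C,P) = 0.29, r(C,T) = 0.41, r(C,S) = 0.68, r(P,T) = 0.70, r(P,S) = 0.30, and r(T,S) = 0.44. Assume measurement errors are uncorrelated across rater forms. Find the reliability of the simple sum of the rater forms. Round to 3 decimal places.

0.876

Var(C+P+T+S) = 13.9² + 18.9² + 12.6² + 2.3² + 2·[13.9·18.9·0.29 + 13.9·12.6·0.41 + 13.9·2.3·0.68 + 18.9·12.6·0.70 + 18.9·2.3·0.30 + 12.6·2.3·0.44] = 714.47 + 724.446 = 1438.92.
Under uncorrelated errors the observed covariances equal the true-score covariances, so only the own-variance terms attenuate.
True-score variance = [13.9²·0.81 + 18.9²·0.69 + 12.6²·0.81 + 2.3²·0.80] + 724.446 = 535.803 + 724.446 = 1260.25.
Reliability = 1260.25 / 1438.92 = 0.876.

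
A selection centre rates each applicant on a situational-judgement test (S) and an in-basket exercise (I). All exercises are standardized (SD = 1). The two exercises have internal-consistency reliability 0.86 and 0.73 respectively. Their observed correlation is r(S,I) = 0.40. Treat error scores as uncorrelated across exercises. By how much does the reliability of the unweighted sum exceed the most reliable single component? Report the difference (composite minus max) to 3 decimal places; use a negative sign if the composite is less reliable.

-0.006

Var(sum) = 2 + 0.8 = 2.8; true-score variance = 1.59 + 0.8 = 2.39; composite reliability = 0.8536.
Max component reliability = 0.8600.
Difference = 0.8536 − 0.8600 = -0.006.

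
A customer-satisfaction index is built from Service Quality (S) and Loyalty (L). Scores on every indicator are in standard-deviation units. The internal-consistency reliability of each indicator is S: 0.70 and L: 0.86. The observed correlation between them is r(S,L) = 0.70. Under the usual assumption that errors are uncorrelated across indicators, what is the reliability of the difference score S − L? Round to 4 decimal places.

0.2667

Var(S−L) = 1 + 1 − 2·0.70 = 2 − 1.4 = 0.6.
Because errors are independent across components, Cov(Tᵢ,Tⱼ) = Cov(Xᵢ,Xⱼ); the off-diagonal part of the true-score variance is the same as above.
True-score variance = [0.70 + 0.86] − 1.4 = 1.56 − 1.4 = 0.16.
Reliability = 0.16 / 0.6 = 0.2667.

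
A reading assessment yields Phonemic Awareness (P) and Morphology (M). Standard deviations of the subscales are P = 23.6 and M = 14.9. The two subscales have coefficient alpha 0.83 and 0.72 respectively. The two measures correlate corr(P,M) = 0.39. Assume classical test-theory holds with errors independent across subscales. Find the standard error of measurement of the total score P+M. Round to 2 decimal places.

Var(total) = 778.97 + 274.279 = 1053.25.
True-score variance = 622.124 + 274.279 = 896.403, so reliability = 0.8511.
Error variance = 1053.25 − 896.403 = 156.846; SEM = √156.846 = 12.52.

12.52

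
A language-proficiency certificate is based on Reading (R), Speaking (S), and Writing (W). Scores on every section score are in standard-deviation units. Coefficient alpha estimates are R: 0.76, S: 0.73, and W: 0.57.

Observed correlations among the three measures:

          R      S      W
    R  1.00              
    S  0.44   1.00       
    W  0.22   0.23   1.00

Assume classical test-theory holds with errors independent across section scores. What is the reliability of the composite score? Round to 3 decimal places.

Var(R+S+W) = 3 + 2·[0.44 + 0.22 + 0.23] = 3 + 1.78 = 4.78.
Under uncorrelated errors the observed covariances equal the true-score covariances, so only the own-variance terms attenuate.
True-score variance = [0.76 + 0.73 + 0.57] + 1.78 = 2.06 + 1.78 = 3.84.
Reliability = 3.84 / 4.78 = 0.803.

0.803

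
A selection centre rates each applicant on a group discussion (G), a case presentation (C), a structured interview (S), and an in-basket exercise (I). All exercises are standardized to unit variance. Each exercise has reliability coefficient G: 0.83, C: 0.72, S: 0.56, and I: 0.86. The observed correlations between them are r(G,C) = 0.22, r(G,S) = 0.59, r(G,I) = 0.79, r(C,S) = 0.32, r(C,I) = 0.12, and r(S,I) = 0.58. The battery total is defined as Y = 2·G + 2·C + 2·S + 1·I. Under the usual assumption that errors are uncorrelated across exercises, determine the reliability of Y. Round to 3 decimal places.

Var(Y) = 2² + 2² + 2² + 1 + 2·[4·0.22 + 4·0.59 + 2·0.79 + 4·0.32 + 2·0.12 + 2·0.58] = 13 + 15 = 28.
Under uncorrelated errors the observed covariances equal the true-score covariances, so only the own-variance terms attenuate.
True-score variance = [2²·0.83 + 2²·0.72 + 2²·0.56 + 0.86] + 15 = 9.3 + 15 = 24.3.
Reliability = 24.3 / 28 = 0.868.

0.868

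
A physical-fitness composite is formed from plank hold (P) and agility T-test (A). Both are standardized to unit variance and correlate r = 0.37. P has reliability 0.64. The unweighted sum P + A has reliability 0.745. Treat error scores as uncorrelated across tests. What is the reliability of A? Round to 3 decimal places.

Var(P+A) = 2 + 2·0.37 = 2.740.
True-score variance = ρ_P + ρ_A + 2·0.37, so 0.745 = (0.64 + ρ_A + 0.74) / 2.740.
ρ_A = 0.745·2.740 − 0.64 − 0.74 = 0.661.

0.661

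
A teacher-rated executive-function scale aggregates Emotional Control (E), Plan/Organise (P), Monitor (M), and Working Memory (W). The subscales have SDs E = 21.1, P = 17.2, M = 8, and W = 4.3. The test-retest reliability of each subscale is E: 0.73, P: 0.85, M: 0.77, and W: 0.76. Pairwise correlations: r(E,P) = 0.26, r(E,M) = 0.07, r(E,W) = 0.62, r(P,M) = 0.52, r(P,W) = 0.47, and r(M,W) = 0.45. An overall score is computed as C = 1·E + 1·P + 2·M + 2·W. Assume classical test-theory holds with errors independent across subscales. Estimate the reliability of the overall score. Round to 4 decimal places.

0.8841

Var(C) = 21.1² + 17.2² + 2²·8² + 2²·4.3² + 2·[21.1·17.2·0.26 + 2·21.1·8·0.07 + 2·21.1·4.3·0.62 + 2·17.2·8·0.52 + 2·17.2·4.3·0.47 + 4·8·4.3·0.45] = 1071.01 + 1010.09 = 2081.1.
Under uncorrelated errors the observed covariances equal the true-score covariances, so only the own-variance terms attenuate.
True-score variance = [21.1²·0.73 + 17.2²·0.85 + 2²·8²·0.77 + 2²·4.3²·0.76] + 1010.09 = 829.797 + 1010.09 = 1839.88.
Reliability = 1839.88 / 2081.1 = 0.8841.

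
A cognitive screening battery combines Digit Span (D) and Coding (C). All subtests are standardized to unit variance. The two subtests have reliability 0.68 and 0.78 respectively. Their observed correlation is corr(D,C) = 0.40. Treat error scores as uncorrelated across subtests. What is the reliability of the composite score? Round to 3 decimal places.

0.807

Var(D+C) = 2 + 2·[0.40] = 2 + 0.8 = 2.8.
Because errors are independent across components, Cov(Tᵢ,Tⱼ) = Cov(Xᵢ,Xⱼ); the off-diagonal part of the true-score variance is the same as above.
True-score variance = [0.68 + 0.78] + 0.8 = 1.46 + 0.8 = 2.26.
Reliability = 2.26 / 2.8 = 0.807.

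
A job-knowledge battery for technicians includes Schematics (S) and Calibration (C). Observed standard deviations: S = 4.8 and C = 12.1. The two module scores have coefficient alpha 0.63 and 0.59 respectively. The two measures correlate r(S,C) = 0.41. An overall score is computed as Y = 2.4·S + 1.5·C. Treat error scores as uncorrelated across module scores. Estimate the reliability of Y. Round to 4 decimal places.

0.7093

Var(Y) = 2.4²·4.8² + 1.5²·12.1² + 2·[3.6·4.8·12.1·0.41] = 462.133 + 171.452 = 633.585.
With uncorrelated errors the cross-covariances are all true-score covariance, so they carry over unchanged; only the diagonal terms shrink to ρᵢσᵢ².
True-score variance = [2.4²·4.8²·0.63 + 1.5²·12.1²·0.59] + 171.452 = 277.967 + 171.452 = 449.419.
Reliability = 449.419 / 633.585 = 0.7093.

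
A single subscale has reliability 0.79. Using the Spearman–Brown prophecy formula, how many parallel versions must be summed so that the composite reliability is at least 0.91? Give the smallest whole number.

k ≥ ρ*(1−ρ₁)/(ρ₁(1−ρ*)) = 0.91·0.21 / (0.79·0.09) = 2.688.
Smallest integer k = 3.

3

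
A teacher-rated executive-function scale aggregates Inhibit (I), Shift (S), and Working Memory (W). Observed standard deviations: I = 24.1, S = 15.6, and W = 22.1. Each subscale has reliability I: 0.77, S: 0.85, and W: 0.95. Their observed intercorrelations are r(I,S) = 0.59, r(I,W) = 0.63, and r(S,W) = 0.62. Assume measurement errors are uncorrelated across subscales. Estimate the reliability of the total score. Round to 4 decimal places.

0.9319

Var(I+S+W) = 24.1² + 15.6² + 22.1² + 2·[24.1·15.6·0.59 + 24.1·22.1·0.63 + 15.6·22.1·0.62] = 1312.58 + 1542.22 = 2854.8.
Under uncorrelated errors the observed covariances equal the true-score covariances, so only the own-variance terms attenuate.
True-score variance = [24.1²·0.77 + 15.6²·0.85 + 22.1²·0.95] + 1542.22 = 1118.07 + 1542.22 = 2660.29.
Reliability = 2660.29 / 2854.8 = 0.9319.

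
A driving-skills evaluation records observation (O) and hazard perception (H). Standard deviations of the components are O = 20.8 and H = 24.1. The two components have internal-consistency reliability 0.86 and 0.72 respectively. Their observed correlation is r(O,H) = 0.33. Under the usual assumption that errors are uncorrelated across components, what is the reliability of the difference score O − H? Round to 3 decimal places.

Var(O−H) = 20.8² + 24.1² − 2·20.8·24.1·0.33 = 1013.45 − 330.845 = 682.605.
With uncorrelated errors the cross-covariances are all true-score covariance, so they carry over unchanged; only the diagonal terms shrink to ρᵢσᵢ².
True-score variance = [20.8²·0.86 + 24.1²·0.72] − 330.845 = 790.254 − 330.845 = 459.409.
Reliability = 459.409 / 682.605 = 0.673.

0.673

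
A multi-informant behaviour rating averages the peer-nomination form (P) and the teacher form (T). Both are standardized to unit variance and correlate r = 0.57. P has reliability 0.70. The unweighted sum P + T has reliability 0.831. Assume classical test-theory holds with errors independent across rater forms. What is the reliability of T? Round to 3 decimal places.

Var(P+T) = 2 + 2·0.57 = 3.140.
True-score variance = ρ_P + ρ_T + 2·0.57, so 0.831 = (0.70 + ρ_T + 1.14) / 3.140.
ρ_T = 0.831·3.140 − 0.70 − 1.14 = 0.769.

0.769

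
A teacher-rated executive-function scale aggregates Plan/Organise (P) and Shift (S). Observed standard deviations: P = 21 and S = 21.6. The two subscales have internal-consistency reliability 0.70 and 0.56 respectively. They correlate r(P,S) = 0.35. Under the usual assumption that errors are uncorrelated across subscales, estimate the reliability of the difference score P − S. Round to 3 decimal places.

Var(P−S) = 21² + 21.6² − 2·21·21.6·0.35 = 907.56 − 317.52 = 590.04.
Under uncorrelated errors the observed covariances equal the true-score covariances, so only the own-variance terms attenuate.
True-score variance = [21²·0.70 + 21.6²·0.56] − 317.52 = 569.974 − 317.52 = 252.454.
Reliability = 252.454 / 590.04 = 0.428.

0.428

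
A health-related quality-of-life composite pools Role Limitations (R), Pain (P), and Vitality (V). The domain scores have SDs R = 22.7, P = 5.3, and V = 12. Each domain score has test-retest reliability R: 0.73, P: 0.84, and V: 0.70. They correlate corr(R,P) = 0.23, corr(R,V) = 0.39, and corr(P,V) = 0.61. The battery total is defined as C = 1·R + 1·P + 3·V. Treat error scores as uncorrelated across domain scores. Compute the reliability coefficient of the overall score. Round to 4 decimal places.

Var(C) = 22.7² + 5.3² + 3²·12² + 2·[22.7·5.3·0.23 + 3·22.7·12·0.39 + 3·5.3·12·0.61] = 1839.38 + 925.535 = 2764.91.
Under uncorrelated errors the observed covariances equal the true-score covariances, so only the own-variance terms attenuate.
True-score variance = [22.7²·0.73 + 5.3²·0.84 + 3²·12²·0.70] + 925.535 = 1306.96 + 925.535 = 2232.49.
Reliability = 2232.49 / 2764.91 = 0.8074.

0.8074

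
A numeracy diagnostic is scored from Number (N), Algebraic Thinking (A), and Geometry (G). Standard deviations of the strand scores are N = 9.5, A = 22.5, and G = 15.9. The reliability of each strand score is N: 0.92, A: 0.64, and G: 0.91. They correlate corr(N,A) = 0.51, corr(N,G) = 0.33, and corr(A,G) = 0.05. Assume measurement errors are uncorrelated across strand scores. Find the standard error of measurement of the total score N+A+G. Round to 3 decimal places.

14.568

Var(total) = 849.31 + 353.493 = 1202.8.
True-score variance = 637.087 + 353.493 = 990.58, so reliability = 0.8236.
Error variance = 1202.8 − 990.58 = 212.223; SEM = √212.223 = 14.568.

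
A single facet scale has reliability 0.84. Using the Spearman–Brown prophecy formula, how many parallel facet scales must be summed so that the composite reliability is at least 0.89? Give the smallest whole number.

k ≥ ρ*(1−ρ₁)/(ρ₁(1−ρ*)) = 0.89·0.16 / (0.84·0.11) = 1.541.
Smallest integer k = 2.

2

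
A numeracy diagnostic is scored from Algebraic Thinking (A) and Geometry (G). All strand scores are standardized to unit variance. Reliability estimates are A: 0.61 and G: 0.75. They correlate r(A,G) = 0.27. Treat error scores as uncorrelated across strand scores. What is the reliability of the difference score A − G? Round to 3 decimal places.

0.562

Var(A−G) = 1 + 1 − 2·0.27 = 2 − 0.54 = 1.46.
Because errors are independent across components, Cov(Tᵢ,Tⱼ) = Cov(Xᵢ,Xⱼ); the off-diagonal part of the true-score variance is the same as above.
True-score variance = [0.61 + 0.75] − 0.54 = 1.36 − 0.54 = 0.82.
Reliability = 0.82 / 1.46 = 0.562.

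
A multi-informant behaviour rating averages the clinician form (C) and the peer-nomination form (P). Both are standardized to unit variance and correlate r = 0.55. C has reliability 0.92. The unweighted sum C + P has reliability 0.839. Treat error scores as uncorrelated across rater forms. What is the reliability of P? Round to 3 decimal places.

Var(C+P) = 2 + 2·0.55 = 3.100.
True-score variance = ρ_C + ρ_P + 2·0.55, so 0.839 = (0.92 + ρ_P + 1.10) / 3.100.
ρ_P = 0.839·3.100 − 0.92 − 1.10 = 0.581.

0.581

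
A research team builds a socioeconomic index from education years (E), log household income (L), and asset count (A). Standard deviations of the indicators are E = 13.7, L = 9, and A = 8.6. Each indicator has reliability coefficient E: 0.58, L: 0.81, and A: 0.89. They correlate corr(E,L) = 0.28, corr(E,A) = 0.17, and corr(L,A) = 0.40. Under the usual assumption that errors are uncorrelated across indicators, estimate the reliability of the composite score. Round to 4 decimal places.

0.8007

Var(E+L+A) = 13.7² + 9² + 8.6² + 2·[13.7·9·0.28 + 13.7·8.6·0.17 + 9·8.6·0.40] = 342.65 + 171.027 = 513.677.
With uncorrelated errors the cross-covariances are all true-score covariance, so they carry over unchanged; only the diagonal terms shrink to ρᵢσᵢ².
True-score variance = [13.7²·0.58 + 9²·0.81 + 8.6²·0.89] + 171.027 = 240.295 + 171.027 = 411.321.
Reliability = 411.321 / 513.677 = 0.8007.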